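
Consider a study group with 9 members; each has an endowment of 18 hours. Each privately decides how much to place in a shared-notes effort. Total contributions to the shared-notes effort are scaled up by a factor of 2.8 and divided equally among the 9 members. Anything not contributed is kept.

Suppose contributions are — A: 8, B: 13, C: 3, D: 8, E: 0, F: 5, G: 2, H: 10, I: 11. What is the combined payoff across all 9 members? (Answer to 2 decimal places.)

270.00 hours

Total contributed: 8 + 13 + 3 + 8 + 0 + 5 + 2 + 10 + 11 = 60; total kept: 9 × 18 − 60 = 102.
The shared-notes effort pays out 2.8 × 60 = 168.00 in aggregate.
Group total = 102 + 168.00 = 270.00.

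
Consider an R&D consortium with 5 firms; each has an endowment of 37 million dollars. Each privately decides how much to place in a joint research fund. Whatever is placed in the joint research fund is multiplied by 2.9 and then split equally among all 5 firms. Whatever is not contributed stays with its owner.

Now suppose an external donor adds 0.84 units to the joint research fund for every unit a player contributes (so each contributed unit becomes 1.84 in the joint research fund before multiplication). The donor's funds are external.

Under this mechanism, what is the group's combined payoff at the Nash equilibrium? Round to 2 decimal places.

Under the mechanism each unit contributed yields 2.9 × 1.84 / 5 = 1.0672 back to its contributor per unit of net cost, which exceeds 1, making full contribution the dominant choice for everyone.
So the Nash equilibrium is full contribution by all 5; the group earns 2.9 × 1.84 × 185 = 987.16.

987.16 million dollars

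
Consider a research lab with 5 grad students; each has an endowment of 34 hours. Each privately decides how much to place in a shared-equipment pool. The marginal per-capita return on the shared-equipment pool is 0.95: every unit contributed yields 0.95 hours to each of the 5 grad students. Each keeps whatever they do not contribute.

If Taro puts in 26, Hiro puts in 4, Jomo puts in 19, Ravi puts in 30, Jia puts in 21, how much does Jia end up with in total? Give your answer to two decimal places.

108.00 hours

Total contributed: 26 + 4 + 19 + 30 + 21 = 100.
Each receives 0.95 × 100 = 95.00 from the shared-equipment pool.
Jia keeps 34 − 21 = 13, so Jia's payoff is 13 + 95.00 = 108.00.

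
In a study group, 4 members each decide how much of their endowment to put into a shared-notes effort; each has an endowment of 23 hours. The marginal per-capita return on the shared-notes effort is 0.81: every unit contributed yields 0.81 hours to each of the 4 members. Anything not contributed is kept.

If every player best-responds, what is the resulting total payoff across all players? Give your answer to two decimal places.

92.00 hours

The private return per contributed unit is 0.81 < 1, so contributing 0 is dominant for every player. At the Nash equilibrium everyone keeps their 23, and the group total is 4 × 23 = 92.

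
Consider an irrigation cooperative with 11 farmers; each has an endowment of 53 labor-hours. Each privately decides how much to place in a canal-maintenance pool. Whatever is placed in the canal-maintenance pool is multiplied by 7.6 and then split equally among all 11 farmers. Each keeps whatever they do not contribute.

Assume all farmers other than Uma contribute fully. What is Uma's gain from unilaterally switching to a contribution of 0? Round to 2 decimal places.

Switching from a contribution of 53 to 0 lets Uma keep an extra 53 labor-hours, but lowers the canal-maintenance pool by 53, which costs Uma their own share of that drop: 7.6/11 × 53 = 36.62.
Net gain = 53 − 36.62 = 16.38. The private return per contributed unit (0.6909) is below 1, so free-riding is indeed the best response regardless of what the others do.

16.38 labor-hours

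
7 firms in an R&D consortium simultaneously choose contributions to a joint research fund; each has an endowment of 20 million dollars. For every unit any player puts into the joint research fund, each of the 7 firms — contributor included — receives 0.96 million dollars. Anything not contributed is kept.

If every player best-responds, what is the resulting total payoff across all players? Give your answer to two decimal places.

The private return per contributed unit is 0.96 < 1, so contributing 0 is dominant for every player. At the Nash equilibrium everyone keeps their 20, and the group total is 7 × 20 = 140.

140.00 million dollars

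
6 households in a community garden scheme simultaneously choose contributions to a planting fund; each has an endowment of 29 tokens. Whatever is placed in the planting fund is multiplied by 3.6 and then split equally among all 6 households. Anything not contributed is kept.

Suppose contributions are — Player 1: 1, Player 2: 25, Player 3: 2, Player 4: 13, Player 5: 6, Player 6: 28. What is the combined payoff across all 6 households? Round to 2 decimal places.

369.00 tokens

Total contributed: 1 + 25 + 2 + 13 + 6 + 28 = 75; total kept: 6 × 29 − 75 = 99.
The planting fund pays out 3.6 × 75 = 270.00 in aggregate.
Group total = 99 + 270.00 = 369.00.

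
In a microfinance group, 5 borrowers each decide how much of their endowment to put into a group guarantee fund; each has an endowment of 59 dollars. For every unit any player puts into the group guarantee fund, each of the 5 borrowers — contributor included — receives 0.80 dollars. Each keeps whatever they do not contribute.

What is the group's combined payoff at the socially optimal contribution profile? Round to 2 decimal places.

1180.00 dollars

Each contributed unit returns 4.000 to the group as a whole (0.80 to each of 5 players), which exceeds 1, so the social optimum is full contribution: group total = 4.000 × 295 = 1180.00.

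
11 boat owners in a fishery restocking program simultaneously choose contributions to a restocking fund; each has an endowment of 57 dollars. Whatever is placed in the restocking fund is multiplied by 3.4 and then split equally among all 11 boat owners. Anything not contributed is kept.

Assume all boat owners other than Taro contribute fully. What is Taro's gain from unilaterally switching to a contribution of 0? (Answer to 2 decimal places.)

39.38 dollars

Switching from a contribution of 57 to 0 lets Taro keep an extra 57 dollars, but lowers the restocking fund by 57, which costs Taro their own share of that drop: 3.4/11 × 57 = 17.62.
Net gain = 57 − 17.62 = 39.38. The private return per contributed unit (0.3091) is below 1, so free-riding is indeed the best response regardless of what the others do.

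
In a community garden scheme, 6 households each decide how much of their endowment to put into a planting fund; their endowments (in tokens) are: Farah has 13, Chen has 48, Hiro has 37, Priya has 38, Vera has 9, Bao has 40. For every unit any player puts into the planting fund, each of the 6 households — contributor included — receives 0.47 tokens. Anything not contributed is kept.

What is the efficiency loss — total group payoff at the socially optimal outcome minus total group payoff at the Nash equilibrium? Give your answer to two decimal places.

336.70 tokens

The private return per contributed unit is 0.47 < 1 for everyone, so the Nash equilibrium is zero contribution and the group total is Σ E_j = 13 + 48 + 37 + 38 + 9 + 40 = 185.
Each contributed unit returns 2.820 to the group, so the social optimum is full contribution by everyone: group total = 2.820 × 185 = 521.70.
Efficiency loss = (2.820 − 1) × 185 = 336.70.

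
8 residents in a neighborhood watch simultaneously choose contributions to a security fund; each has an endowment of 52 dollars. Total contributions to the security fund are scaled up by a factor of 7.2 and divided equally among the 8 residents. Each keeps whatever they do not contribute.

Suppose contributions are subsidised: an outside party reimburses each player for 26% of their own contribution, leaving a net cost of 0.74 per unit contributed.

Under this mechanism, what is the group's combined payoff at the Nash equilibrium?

Under the mechanism each unit contributed yields (7.2/8) / 0.74 = 1.2162 back to its contributor per unit of net cost, which exceeds 1, making full contribution the dominant choice for everyone.
At the Nash equilibrium everyone contributes 52. Group total payoff = 8 × (52 × 0.26 + 7.2 × 52) = 3103.36.

3103.36 dollars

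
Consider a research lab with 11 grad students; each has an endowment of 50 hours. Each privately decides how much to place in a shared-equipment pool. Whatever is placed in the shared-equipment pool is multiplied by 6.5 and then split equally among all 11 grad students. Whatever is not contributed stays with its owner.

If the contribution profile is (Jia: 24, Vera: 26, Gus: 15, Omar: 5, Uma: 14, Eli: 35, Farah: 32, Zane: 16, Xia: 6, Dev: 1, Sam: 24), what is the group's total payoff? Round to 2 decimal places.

Total contributed: 24 + 26 + 15 + 5 + 14 + 35 + 32 + 16 + 6 + 1 + 24 = 198; total kept: 11 × 50 − 198 = 352.
The shared-equipment pool pays out 6.5 × 198 = 1287.00 in aggregate.
Group total = 352 + 1287.00 = 1639.00.

1639.00 hours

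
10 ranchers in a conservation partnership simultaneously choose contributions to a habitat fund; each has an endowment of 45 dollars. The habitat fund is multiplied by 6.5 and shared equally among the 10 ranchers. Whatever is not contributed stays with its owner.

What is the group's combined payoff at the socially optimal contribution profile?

Each contributed unit returns 6.500 to the group as a whole (0.6500 to each of 10 players), which exceeds 1, so the social optimum is full contribution: group total = 6.500 × 450 = 2925.00.

2925.00 dollars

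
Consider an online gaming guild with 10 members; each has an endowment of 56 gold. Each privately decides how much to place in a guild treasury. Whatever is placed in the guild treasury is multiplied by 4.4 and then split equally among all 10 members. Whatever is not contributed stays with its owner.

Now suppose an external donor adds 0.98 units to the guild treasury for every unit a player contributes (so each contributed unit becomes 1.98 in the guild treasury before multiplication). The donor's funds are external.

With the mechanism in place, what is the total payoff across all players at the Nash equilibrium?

The effective private return is 4.4 × 1.98 / 10 = 0.8712, which is still under 1, so the mechanism doesn't change anyone's dominant strategy: zero contribution.
At the Nash equilibrium no one contributes; group total payoff = 10 × 56 = 560.

560.00 gold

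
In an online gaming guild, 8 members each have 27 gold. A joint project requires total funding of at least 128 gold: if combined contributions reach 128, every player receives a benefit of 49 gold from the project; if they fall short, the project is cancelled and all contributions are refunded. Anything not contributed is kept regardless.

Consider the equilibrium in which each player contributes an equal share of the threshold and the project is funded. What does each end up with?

Equal share of the threshold: 128/8 = 16.
At this profile no one gains by cutting their contribution: any cut drops the total below 128, the project is cancelled, contributions are refunded, and the deviator ends with 27, which is less than 27 − 16 + 49 = 60. Contributing more than 16 just wastes the excess. So contributing exactly 16 is a best response.
Each player's payoff: 27 − 16 + 49 = 60.

60 gold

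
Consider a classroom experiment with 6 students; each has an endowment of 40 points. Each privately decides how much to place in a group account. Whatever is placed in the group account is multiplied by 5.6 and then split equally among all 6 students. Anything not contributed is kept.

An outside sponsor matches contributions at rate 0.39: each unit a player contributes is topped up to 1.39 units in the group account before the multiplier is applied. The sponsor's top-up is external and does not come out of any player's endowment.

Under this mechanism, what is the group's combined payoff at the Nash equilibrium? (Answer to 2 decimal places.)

With the mechanism, a contributed unit returns 5.6 × 1.39 / 6 = 1.2973 per unit of net cost to the contributor — now above 1 — so contributing fully is weakly dominant for every player.
At the Nash equilibrium everyone contributes 40. Group total payoff = 5.6 × 1.39 × 240 = 1868.16.

1868.16 points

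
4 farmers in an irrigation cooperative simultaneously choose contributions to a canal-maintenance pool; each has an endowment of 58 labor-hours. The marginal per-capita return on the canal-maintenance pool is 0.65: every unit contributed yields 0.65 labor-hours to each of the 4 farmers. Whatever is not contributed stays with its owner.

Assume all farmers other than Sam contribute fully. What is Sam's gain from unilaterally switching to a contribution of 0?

Switching from a contribution of 58 to 0 lets Sam keep an extra 58 labor-hours, but lowers the canal-maintenance pool by 58, which costs Sam their own share of that drop: 0.65 × 58 = 37.70.
Net gain = 58 − 37.70 = 20.30. The private return per contributed unit (0.65) is below 1, so free-riding is indeed the best response regardless of what the others do.

20.30 labor-hours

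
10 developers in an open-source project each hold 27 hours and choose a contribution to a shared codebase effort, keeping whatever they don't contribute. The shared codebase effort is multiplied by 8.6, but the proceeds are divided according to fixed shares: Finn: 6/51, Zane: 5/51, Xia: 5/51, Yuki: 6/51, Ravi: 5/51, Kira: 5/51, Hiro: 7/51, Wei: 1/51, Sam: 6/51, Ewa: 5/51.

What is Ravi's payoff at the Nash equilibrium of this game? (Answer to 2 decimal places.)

For player j, contributing a unit is worthwhile iff 8.6 × (j's share) ≥ 1, i.e. iff j's share is at least 0.1163.
Finn, Yuki, Hiro and Sam clear that bar, contributing 27 each; the remaining 6 contribute 0. Total contributed: 108.
Ravi keeps 27 and receives 8.6 × 108 × 5/51 = 91.06 from the shared codebase effort, for a payoff of 118.06.

118.06 hours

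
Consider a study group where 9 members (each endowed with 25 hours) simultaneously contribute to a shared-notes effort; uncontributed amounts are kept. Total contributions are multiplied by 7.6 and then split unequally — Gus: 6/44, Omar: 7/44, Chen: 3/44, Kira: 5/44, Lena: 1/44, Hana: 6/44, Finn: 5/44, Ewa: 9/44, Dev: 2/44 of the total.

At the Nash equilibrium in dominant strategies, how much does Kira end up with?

111.36 hours

Each unit j contributes comes back to j as 7.6 × (j's share), so j prefers to contribute only if that share exceeds 1/7.6 = 0.1316; otherwise keeping the unit dominates.
The shares above 0.1316 belong to Gus, Omar, Hana and Ewa, contributing 25 each; the remaining 5 contribute 0. Total contributed: 100.
Kira keeps 25 and receives 7.6 × 100 × 5/44 = 86.36 from the shared-notes effort, for a payoff of 111.36.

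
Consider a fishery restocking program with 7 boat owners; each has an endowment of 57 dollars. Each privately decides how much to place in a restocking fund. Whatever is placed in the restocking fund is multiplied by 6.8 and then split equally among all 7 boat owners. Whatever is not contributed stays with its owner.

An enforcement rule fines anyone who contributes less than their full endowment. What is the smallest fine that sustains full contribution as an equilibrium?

1.63 dollars

Given the others contribute fully, the best deviation is to contribute 0 (any partial contribution still incurs the fine and gives up units whose private return 0.9714 is below 1).
Deviating from 57 to 0 saves 57 dollars but forfeits the deviator's share of the drop in the restocking fund: 6.8/7 × 57 = 55.37.
So the deviation gain is 57 − 55.37 = 1.63, and the fine must be at least 1.63 dollars to wipe it out.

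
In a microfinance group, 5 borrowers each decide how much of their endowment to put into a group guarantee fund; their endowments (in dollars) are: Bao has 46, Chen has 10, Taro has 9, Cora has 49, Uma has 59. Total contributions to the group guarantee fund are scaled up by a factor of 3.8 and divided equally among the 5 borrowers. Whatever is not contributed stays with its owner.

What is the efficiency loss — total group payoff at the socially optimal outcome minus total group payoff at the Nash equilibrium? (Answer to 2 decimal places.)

The private return per contributed unit is 3.8/5 = 0.7600 < 1 for every player regardless of endowment, so the Nash equilibrium is zero contribution and the group total is Σ E_j = 46 + 10 + 9 + 49 + 59 = 173.
Each contributed unit returns 3.800 to the group, so the social optimum is full contribution by everyone: group total = 3.800 × 173 = 657.40.
Efficiency loss = (3.800 − 1) × 173 = 484.40.

484.40 dollars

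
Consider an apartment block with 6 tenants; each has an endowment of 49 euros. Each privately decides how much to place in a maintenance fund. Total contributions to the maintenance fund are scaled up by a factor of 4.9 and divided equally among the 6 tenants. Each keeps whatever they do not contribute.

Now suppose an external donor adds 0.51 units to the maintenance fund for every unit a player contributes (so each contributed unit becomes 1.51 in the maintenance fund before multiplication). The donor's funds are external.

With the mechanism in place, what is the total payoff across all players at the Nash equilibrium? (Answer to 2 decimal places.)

With the mechanism, a contributed unit returns 4.9 × 1.51 / 6 = 1.2332 per unit of net cost to the contributor — now above 1 — so contributing fully is weakly dominant for every player.
At the Nash equilibrium everyone contributes 49. Group total payoff = 4.9 × 1.51 × 294 = 2175.31.

2175.31 euros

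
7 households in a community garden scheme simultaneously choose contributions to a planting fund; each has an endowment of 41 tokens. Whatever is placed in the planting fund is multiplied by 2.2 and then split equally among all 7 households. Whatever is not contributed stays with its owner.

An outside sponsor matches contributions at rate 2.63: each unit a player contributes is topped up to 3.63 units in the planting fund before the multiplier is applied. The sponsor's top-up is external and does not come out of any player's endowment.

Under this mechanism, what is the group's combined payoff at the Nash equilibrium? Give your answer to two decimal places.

With the mechanism, a contributed unit returns 2.2 × 3.63 / 7 = 1.1409 per unit of net cost to the contributor — now above 1 — so contributing fully is weakly dominant for every player.
At the Nash equilibrium everyone contributes 41. Group total payoff = 2.2 × 3.63 × 287 = 2291.98.

2291.98 tokens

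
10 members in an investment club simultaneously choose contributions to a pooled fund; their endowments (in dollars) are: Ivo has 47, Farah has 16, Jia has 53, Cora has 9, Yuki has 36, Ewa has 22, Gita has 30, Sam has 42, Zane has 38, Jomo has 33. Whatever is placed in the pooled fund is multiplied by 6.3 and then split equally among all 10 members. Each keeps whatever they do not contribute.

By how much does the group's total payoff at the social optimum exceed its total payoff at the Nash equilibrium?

The private return per contributed unit is 6.3/10 = 0.6300 < 1 for every player regardless of endowment, so the Nash equilibrium is zero contribution and the group total is Σ E_j = 47 + 16 + 53 + 9 + 36 + 22 + 30 + 42 + 38 + 33 = 326.
Each contributed unit returns 6.300 to the group, so the social optimum is full contribution by everyone: group total = 6.300 × 326 = 2053.80.
Efficiency loss = (6.300 − 1) × 326 = 1727.80.

1727.80 dollars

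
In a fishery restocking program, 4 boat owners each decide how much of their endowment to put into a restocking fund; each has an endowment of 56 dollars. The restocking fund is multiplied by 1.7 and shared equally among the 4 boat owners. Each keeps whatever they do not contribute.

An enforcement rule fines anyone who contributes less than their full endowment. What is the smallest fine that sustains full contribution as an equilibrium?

32.20 dollars

Given the others contribute fully, the best deviation is to contribute 0 (any partial contribution still incurs the fine and gives up units whose private return 0.4250 is below 1).
Deviating from 56 to 0 saves 56 dollars but forfeits the deviator's share of the drop in the restocking fund: 1.7/4 × 56 = 23.80.
So the deviation gain is 56 − 23.80 = 32.20, and the fine must be at least 32.20 dollars to wipe it out.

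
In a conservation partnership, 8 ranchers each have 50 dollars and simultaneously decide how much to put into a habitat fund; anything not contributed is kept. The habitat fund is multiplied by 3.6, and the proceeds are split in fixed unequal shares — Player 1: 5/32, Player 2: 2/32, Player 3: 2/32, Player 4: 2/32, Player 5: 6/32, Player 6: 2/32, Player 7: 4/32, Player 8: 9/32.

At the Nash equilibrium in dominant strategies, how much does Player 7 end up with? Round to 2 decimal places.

Each unit j contributes comes back to j as 3.6 × (j's share), so j prefers to contribute only if that share exceeds 1/3.6 = 0.2778; otherwise keeping the unit dominates.
The only share above 0.2778 is Player 8's 9/32, contributing 50; the remaining 7 contribute 0. Total contributed: 50.
Player 7 keeps 50 and receives 3.6 × 50 × 4/32 = 22.50 from the habitat fund, for a payoff of 72.50.

72.50 dollars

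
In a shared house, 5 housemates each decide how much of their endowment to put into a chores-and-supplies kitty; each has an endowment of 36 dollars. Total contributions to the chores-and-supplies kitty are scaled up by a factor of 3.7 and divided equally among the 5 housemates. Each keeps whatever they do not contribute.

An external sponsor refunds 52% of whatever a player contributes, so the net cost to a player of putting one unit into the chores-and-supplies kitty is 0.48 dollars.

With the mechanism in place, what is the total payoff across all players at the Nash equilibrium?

With the mechanism, a contributed unit returns (3.7/5) / 0.48 = 1.5417 per unit of net cost to the contributor — now above 1 — so contributing fully is weakly dominant for every player.
At the Nash equilibrium everyone contributes 36. Group total payoff = 5 × (36 × 0.52 + 3.7 × 36) = 759.60.

759.60 dollars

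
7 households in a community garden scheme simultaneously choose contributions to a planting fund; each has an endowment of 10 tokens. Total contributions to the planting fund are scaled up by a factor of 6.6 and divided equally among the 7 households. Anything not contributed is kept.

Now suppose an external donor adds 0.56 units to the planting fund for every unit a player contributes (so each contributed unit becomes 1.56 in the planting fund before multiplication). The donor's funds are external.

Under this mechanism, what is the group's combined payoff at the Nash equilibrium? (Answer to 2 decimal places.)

Under the mechanism each unit contributed yields 6.6 × 1.56 / 7 = 1.4709 back to its contributor per unit of net cost, which exceeds 1, making full contribution the dominant choice for everyone.
So the Nash equilibrium is full contribution by all 7; the group earns 6.6 × 1.56 × 70 = 720.72.

720.72 tokens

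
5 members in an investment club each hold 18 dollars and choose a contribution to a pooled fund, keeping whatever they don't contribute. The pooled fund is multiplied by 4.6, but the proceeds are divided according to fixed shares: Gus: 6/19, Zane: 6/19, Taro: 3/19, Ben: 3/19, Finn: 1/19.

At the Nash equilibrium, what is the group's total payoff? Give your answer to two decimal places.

219.60 dollars

For player j, contributing a unit is worthwhile iff 4.6 × (j's share) ≥ 1, i.e. iff j's share is at least 0.2174.
Gus and Zane are above the threshold, contributing 18 each; the remaining 3 contribute 0. Total contributed: 36.
The pooled fund pays out 4.6 × 36 = 165.60 in total (split across the unequal shares, but the aggregate is all that matters for the group sum).
The 3 free-riders keep 18 each, adding 54. Group total = 54 + 165.60 = 219.60.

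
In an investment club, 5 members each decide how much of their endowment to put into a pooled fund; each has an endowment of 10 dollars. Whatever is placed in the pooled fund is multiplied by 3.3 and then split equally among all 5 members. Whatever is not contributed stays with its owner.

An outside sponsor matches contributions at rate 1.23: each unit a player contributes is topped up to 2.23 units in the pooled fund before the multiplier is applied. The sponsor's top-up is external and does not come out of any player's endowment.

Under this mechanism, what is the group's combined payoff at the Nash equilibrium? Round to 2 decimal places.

367.95 dollars

With the mechanism, a contributed unit returns 3.3 × 2.23 / 5 = 1.4718 per unit of net cost to the contributor — now above 1 — so contributing fully is weakly dominant for every player.
So the Nash equilibrium is full contribution by all 5; the group earns 3.3 × 2.23 × 50 = 367.95.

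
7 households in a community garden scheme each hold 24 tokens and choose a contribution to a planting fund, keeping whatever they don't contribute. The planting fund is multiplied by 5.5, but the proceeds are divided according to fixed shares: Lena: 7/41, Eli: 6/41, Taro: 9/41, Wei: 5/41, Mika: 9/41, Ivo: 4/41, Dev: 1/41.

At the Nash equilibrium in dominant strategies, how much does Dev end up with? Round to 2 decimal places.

30.44 tokens

A player with share s gets back 5.5·s per unit contributed, so full contribution is dominant for anyone with s > 1/5.5 = 0.1818 and zero contribution is dominant for anyone below.
Taro and Mika are above the threshold, contributing 24 each; the remaining 5 contribute 0. Total contributed: 48.
Dev keeps 24 and receives 5.5 × 48 × 1/41 = 6.44 from the planting fund, for a payoff of 30.44.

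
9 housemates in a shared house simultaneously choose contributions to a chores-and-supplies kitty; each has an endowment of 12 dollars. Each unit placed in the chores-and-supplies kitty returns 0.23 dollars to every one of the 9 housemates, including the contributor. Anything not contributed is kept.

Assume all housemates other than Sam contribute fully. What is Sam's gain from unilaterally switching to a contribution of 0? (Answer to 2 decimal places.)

Switching from a contribution of 12 to 0 lets Sam keep an extra 12 dollars, but lowers the chores-and-supplies kitty by 12, which costs Sam their own share of that drop: 0.23 × 12 = 2.76.
Net gain = 12 − 2.76 = 9.24. The private return per contributed unit (0.23) is below 1, so free-riding is indeed the best response regardless of what the others do.

9.24 dollars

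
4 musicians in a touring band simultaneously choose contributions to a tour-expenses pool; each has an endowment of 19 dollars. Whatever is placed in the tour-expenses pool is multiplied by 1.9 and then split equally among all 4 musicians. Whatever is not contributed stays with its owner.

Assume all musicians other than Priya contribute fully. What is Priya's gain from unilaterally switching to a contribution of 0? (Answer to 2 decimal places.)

9.98 dollars

Switching from a contribution of 19 to 0 lets Priya keep an extra 19 dollars, but lowers the tour-expenses pool by 19, which costs Priya their own share of that drop: 1.9/4 × 19 = 9.02.
Net gain = 19 − 9.02 = 9.98. The private return per contributed unit (0.4750) is below 1, so free-riding is indeed the best response regardless of what the others do.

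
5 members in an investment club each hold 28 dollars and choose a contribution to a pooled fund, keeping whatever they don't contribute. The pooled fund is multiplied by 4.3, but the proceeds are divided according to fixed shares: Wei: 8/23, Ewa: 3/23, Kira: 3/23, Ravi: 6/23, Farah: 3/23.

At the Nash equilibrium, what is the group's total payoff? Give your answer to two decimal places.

Player j's private return per contributed unit is 4.3 × (j's share). Contributing is weakly dominant for j when that share is at least 1/4.3 = 0.2326, and contributing 0 is dominant otherwise.
Wei and Ravi are above the threshold, contributing 28 each; the remaining 3 contribute 0. Total contributed: 56.
The pooled fund pays out 4.3 × 56 = 240.80 in total (split across the unequal shares, but the aggregate is all that matters for the group sum).
The 3 free-riders keep 28 each, adding 84. Group total = 84 + 240.80 = 324.80.

324.80 dollars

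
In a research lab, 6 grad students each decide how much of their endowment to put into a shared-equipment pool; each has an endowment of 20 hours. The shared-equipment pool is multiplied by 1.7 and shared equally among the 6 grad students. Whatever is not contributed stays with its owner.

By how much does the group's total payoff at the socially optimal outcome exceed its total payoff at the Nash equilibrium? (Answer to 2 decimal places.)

84.00 hours

Each contributed unit returns 1.7/6 = 0.2833 to its contributor — below 1 — so contributing 0 is dominant for every player. At the Nash equilibrium everyone keeps their 20, and the group total is 6 × 20 = 120.
Each contributed unit returns 1.700 to the group as a whole (0.2833 to each of 6 players), which exceeds 1, so the social optimum is full contribution: group total = 1.700 × 120 = 204.00.
Efficiency loss = 204.00 − 120 = 84.00.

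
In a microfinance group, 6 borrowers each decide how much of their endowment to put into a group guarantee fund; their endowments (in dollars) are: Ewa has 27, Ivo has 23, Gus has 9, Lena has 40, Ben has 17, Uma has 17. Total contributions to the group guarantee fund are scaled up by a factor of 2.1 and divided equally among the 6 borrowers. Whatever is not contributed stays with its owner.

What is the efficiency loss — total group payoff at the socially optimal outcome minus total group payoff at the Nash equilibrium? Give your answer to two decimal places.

The private return per contributed unit is 2.1/6 = 0.3500 < 1 for every player regardless of endowment, so the Nash equilibrium is zero contribution and the group total is Σ E_j = 27 + 23 + 9 + 40 + 17 + 17 = 133.
Each contributed unit returns 2.100 to the group, so the social optimum is full contribution by everyone: group total = 2.100 × 133 = 279.30.
Efficiency loss = (2.100 − 1) × 133 = 146.30.

146.30 dollars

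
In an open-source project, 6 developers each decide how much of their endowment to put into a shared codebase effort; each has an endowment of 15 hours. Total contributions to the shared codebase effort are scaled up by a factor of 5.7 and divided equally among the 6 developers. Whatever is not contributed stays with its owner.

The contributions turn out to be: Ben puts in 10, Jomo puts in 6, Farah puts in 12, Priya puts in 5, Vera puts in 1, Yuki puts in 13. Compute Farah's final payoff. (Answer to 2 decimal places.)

Total contributed: 10 + 6 + 12 + 5 + 1 + 13 = 47.
Each receives 5.7 × 47 / 6 = 44.65 from the shared codebase effort.
Farah keeps 15 − 12 = 3, so Farah's payoff is 3 + 44.65 = 47.65.

47.65 hours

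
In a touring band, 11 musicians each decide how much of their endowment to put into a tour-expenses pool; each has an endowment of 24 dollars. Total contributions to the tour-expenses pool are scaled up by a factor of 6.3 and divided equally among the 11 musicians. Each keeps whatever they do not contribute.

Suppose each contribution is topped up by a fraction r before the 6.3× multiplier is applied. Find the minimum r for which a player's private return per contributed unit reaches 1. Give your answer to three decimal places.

0.746

With matching at rate r, one contributed unit becomes (1 + r) in the tour-expenses pool and returns 6.3 × (1 + r) / 11 to the contributor.
Setting this equal to 1: 1 + r = 11/6.3 = 1.7460.
So the minimum matching rate is r = 1.7460 − 1 = 0.746.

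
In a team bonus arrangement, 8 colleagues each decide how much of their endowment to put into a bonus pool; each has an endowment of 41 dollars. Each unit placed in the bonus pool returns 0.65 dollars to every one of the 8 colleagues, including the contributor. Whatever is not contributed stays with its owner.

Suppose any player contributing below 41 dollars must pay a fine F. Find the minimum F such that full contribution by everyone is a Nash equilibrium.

14.35 dollars

Given the others contribute fully, the best deviation is to contribute 0 (any partial contribution still incurs the fine and gives up units whose private return 0.65 is below 1).
Deviating from 41 to 0 saves 41 dollars but forfeits the deviator's share of the drop in the bonus pool: 0.65 × 41 = 26.65.
So the deviation gain is 41 − 26.65 = 14.35, and the fine must be at least 14.35 dollars to wipe it out.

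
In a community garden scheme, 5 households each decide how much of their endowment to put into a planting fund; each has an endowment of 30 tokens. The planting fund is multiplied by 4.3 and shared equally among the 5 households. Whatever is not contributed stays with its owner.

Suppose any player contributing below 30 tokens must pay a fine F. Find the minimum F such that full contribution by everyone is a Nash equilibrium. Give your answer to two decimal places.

4.20 tokens

Given the others contribute fully, the best deviation is to contribute 0 (any partial contribution still incurs the fine and gives up units whose private return 0.8600 is below 1).
Deviating from 30 to 0 saves 30 tokens but forfeits the deviator's share of the drop in the planting fund: 4.3/5 × 30 = 25.80.
So the deviation gain is 30 − 25.80 = 4.20, and the fine must be at least 4.20 tokens to wipe it out.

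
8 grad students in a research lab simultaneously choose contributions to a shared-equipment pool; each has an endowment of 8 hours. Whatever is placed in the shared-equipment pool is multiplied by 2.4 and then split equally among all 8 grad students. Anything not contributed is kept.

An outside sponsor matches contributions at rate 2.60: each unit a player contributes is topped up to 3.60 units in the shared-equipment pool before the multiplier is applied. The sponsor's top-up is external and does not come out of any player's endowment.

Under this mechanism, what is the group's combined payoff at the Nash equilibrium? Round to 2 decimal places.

With the mechanism, a contributed unit returns 2.4 × 3.60 / 8 = 1.0800 per unit of net cost to the contributor — now above 1 — so contributing fully is weakly dominant for every player.
At the Nash equilibrium everyone contributes 8. Group total payoff = 2.4 × 3.60 × 64 = 552.96.

552.96 hours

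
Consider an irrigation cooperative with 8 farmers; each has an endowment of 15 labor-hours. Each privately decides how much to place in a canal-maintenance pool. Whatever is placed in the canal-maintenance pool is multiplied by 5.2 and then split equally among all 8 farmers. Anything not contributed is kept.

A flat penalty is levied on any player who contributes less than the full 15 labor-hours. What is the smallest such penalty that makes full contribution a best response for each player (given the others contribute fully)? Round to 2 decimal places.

5.25 labor-hours

Given the others contribute fully, the best deviation is to contribute 0 (any partial contribution still incurs the fine and gives up units whose private return 0.6500 is below 1).
Deviating from 15 to 0 saves 15 labor-hours but forfeits the deviator's share of the drop in the canal-maintenance pool: 5.2/8 × 15 = 9.75.
So the deviation gain is 15 − 9.75 = 5.25, and the fine must be at least 5.25 labor-hours to wipe it out.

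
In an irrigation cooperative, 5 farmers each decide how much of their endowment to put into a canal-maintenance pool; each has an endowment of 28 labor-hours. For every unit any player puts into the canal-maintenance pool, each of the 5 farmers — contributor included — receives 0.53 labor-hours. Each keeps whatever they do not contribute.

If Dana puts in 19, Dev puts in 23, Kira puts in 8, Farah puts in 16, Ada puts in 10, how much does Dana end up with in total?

Total contributed: 19 + 23 + 8 + 16 + 10 = 76.
Each receives 0.53 × 76 = 40.28 from the canal-maintenance pool.
Dana keeps 28 − 19 = 9, so Dana's payoff is 9 + 40.28 = 49.28.

49.28 labor-hours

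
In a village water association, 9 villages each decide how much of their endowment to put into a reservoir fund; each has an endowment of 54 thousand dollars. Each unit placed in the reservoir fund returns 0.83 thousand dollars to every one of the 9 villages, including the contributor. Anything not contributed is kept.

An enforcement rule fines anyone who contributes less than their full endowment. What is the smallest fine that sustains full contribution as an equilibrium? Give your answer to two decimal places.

9.18 thousand dollars

Given the others contribute fully, the best deviation is to contribute 0 (any partial contribution still incurs the fine and gives up units whose private return 0.83 is below 1).
Deviating from 54 to 0 saves 54 thousand dollars but forfeits the deviator's share of the drop in the reservoir fund: 0.83 × 54 = 44.82.
So the deviation gain is 54 − 44.82 = 9.18, and the fine must be at least 9.18 thousand dollars to wipe it out.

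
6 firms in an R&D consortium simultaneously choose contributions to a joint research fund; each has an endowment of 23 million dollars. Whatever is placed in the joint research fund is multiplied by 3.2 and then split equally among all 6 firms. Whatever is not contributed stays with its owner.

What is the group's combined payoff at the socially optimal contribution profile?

Each contributed unit returns 3.200 to the group as a whole (0.5333 to each of 6 players), which exceeds 1, so the social optimum is full contribution: group total = 3.200 × 138 = 441.60.

441.60 million dollars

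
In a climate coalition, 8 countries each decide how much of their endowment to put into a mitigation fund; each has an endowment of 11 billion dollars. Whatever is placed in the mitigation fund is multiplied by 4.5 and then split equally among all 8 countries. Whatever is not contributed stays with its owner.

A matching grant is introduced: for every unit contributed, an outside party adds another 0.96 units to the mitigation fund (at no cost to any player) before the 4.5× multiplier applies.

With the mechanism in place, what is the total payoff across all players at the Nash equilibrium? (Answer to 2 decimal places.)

776.16 billion dollars

Under the mechanism each unit contributed yields 4.5 × 1.96 / 8 = 1.1025 back to its contributor per unit of net cost, which exceeds 1, making full contribution the dominant choice for everyone.
At the Nash equilibrium everyone contributes 11. Group total payoff = 4.5 × 1.96 × 88 = 776.16.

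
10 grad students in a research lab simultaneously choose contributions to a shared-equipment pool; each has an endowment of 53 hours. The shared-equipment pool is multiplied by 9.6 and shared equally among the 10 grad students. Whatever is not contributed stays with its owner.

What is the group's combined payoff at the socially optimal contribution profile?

5088.00 hours

Each contributed unit returns 9.600 to the group as a whole (0.9600 to each of 10 players), which exceeds 1, so the social optimum is full contribution: group total = 9.600 × 530 = 5088.00.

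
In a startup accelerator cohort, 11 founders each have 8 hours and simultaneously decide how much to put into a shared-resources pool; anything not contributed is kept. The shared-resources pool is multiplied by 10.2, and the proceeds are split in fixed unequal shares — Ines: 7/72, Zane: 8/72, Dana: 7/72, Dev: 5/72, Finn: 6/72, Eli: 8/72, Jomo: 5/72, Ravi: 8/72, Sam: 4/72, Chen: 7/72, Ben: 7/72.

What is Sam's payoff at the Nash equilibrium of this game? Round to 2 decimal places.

21.60 hours

For player j, contributing a unit is worthwhile iff 10.2 × (j's share) ≥ 1, i.e. iff j's share is at least 0.0980.
The shares above 0.0980 belong to Zane, Eli and Ravi, contributing 8 each; the remaining 8 contribute 0. Total contributed: 24.
Sam keeps 8 and receives 10.2 × 24 × 4/72 = 13.60 from the shared-resources pool, for a payoff of 21.60.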